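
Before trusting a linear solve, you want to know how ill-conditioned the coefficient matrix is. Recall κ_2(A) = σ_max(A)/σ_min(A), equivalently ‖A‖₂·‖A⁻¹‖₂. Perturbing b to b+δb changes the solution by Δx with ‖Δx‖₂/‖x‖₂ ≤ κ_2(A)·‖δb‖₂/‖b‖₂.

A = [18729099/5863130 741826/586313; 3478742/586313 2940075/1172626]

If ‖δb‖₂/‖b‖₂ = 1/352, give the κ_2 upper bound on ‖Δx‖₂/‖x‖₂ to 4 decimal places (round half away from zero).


0.3015

form AᵀA = [415476108493/9149931700 8654850216/457496585; 8654850216/457496585 2886681997/365997268] with trace 18755506093/351920450 and determinant 28398241/112614544
char-poly roots: 5329/100 and 133225/28153636
so κ_2 = √((5329/100) / (133225/28153636)) = 106.1200
worst-case relative error ≤ 106.1200 × 1/352 = 0.3015


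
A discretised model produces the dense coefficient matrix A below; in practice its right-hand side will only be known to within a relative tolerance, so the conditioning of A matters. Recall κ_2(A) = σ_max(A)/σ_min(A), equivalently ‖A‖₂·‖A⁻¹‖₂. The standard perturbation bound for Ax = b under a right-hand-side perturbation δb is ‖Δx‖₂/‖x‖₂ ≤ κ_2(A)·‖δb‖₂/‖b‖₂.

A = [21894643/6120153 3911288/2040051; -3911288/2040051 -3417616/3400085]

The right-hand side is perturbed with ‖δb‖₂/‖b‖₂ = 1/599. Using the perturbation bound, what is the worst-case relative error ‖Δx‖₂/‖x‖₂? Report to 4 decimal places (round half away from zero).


0.4419

AᵀA = [7388069545/448465329 6567052552/747442215; 6567052552/747442215 5837756224/1245737025]; tr = 237241544641/11211633225, det = 71639296/11211633225
char-poly roots: 529/25 and 135424/448465329
so κ_2 = √((529/25) / (135424/448465329)) = 264.7125
bound on ‖Δx‖/‖x‖: κ·ε = 264.7125·1/599 = 0.4419


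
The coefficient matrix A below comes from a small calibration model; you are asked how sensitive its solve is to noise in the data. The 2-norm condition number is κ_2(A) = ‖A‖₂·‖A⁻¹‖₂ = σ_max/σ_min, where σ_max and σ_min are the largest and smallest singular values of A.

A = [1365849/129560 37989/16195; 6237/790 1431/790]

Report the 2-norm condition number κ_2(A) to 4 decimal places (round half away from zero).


form AᵀA = [116472097449/671431744 3275743275/83928968; 3275743275/83928968 368597709/41964484] with trace 72795753/399424 and determinant 531441/1597696
eigenvalues of AᵀA: λ = (tr ± √(tr²−4·det))/2 = 729/4, 729/399424
κ_2(A) = √(λ_max/λ_min) = √((729/4) / (729/399424)) = 316.0000

316.0000


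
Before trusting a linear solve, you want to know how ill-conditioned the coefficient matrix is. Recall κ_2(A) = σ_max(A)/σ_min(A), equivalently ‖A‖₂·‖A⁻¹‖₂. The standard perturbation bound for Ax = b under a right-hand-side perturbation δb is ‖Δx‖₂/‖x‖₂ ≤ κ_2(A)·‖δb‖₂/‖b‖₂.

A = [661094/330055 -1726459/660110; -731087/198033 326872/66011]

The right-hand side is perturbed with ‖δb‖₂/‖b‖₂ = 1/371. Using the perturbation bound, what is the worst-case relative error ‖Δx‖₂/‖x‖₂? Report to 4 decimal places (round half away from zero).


0.5024

form AᵀA = [59846410141/3392480025 -26596277771/1130826675; -26596277771/1130826675 47284398329/1507768900] with trace 26597809021/542796804 and determinant 37515625/542796804
solving λ² − 26597809021/542796804·λ + 37515625/542796804 = 0 gives λ = 49, 765625/542796804
κ = σ_max/σ_min = 7/(875/23298) = 186.3840
worst-case relative error ≤ 186.3840 × 1/371 = 0.5024


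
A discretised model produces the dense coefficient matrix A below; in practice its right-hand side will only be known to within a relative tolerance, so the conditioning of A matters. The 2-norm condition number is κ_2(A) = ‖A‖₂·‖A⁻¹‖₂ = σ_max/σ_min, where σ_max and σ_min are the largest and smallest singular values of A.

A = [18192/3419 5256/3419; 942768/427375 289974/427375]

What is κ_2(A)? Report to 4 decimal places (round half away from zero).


164.3750

form AᵀA = [35857322496/1080765625 10457965728/1080765625; 10457965728/1080765625 3051680004/1080765625] with trace 62254404/1729225 and determinant 82944/1729225
solving λ² − 62254404/1729225·λ + 82944/1729225 = 0 gives λ = 36, 2304/1729225
κ = σ_max/σ_min = 6/(48/1315) = 164.3750


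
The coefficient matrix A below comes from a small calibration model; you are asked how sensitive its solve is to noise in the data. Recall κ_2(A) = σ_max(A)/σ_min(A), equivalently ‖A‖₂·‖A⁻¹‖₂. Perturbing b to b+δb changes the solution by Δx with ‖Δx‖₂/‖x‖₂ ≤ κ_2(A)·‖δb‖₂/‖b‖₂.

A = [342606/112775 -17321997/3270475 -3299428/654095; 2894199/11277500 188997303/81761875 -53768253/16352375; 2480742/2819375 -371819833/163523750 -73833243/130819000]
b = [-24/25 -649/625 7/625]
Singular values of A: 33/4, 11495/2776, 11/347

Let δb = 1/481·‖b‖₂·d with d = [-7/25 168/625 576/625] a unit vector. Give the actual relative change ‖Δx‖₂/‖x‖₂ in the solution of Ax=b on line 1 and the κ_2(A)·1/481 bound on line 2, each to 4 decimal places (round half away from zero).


0.3432
0.5411

largest singular value 33/4, smallest 11/347
κ = σ_max/σ_min = (33/4)/(11/347) = 260.2500
κ_2(A)·‖δb‖/‖b‖ = 0.5411
solve Ax = b  →  x = [-0.0466 -0.0855 0.2520]
‖b‖₂ = 1.4142 and ‖x‖₂ = 0.2702
with δb = [-0.0008 0.0008 0.0027], A·Δx = δb → ‖Δx‖ = 0.0927
dividing the unrounded norms, ‖Δx‖/‖x‖ = 0.3432
realised/bound (from unrounded values) ≈ 0.6344


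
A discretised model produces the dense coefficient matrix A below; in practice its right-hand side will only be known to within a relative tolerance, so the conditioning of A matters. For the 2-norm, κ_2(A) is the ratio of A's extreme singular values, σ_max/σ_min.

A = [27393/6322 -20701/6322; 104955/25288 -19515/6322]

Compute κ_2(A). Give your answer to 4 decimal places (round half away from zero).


261.6000

form AᵀA = [27374049/760384 -5132517/190096; -5132517/190096 481193/23762] with trace 42772225/760384 and determinant 140625/3041536
solving λ² − 42772225/760384·λ + 140625/3041536 = 0 gives λ = 225/4, 625/760384
so κ_2 = √((225/4) / (625/760384)) = 261.6000


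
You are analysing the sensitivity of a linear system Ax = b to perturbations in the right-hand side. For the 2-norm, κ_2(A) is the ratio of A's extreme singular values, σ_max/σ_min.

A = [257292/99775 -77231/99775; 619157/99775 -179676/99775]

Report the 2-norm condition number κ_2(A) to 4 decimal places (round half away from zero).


AᵀA = [2660086177/58905625 -775849536/58905625; -775849536/58905625 226320073/58905625]; tr = 4618250/94249, det = 2401/94249
λ_max, λ_min = (4618250/94249 ± √21327327895104/8882874001)/2 = 49, 49/94249
so κ_2 = √(49 / (49/94249)) = 307.0000

307.0000


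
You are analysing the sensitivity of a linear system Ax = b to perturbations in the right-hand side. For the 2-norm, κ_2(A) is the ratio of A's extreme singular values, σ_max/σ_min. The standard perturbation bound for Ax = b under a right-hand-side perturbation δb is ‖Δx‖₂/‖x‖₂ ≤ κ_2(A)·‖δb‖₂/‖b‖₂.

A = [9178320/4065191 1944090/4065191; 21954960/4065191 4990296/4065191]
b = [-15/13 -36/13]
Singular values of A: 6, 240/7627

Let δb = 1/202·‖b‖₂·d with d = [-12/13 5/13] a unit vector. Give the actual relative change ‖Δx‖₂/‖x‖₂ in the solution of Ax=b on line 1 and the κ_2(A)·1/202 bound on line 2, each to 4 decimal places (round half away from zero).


σ_max = 6, σ_min = 240/7627
κ_2(A) = 6 / (240/7627) = 190.6750
κ_2(A)·‖δb‖/‖b‖ = 0.9439
solve Ax = b  →  x = [-0.4878 -0.1098]
‖b‖₂ = 3.0000 and ‖x‖₂ = 0.5000
with δb = [-0.0137 0.0057], A·Δx = δb → ‖Δx‖ = 0.4720
dividing the unrounded norms, ‖Δx‖/‖x‖ = 0.9439
tightness: 0.9439 against a bound of 0.9439; the bound is attained (ratio 1)

0.9439
0.9439


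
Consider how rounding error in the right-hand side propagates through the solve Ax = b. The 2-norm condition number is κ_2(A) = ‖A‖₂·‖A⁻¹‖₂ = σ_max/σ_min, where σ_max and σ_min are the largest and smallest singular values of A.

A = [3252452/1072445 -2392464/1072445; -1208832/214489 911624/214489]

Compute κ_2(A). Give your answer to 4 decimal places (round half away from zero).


form AᵀA = [163011467536/3979717225 -122253913152/3979717225; -122253913152/3979717225 91696684864/3979717225] with trace 10188326096/159188689 and determinant 16000000/159188689
char-poly roots: 64 and 250000/159188689
σ_max=√64=8, σ_min=√(250000/159188689)=(500/12617) → κ = 201.8720

201.8720


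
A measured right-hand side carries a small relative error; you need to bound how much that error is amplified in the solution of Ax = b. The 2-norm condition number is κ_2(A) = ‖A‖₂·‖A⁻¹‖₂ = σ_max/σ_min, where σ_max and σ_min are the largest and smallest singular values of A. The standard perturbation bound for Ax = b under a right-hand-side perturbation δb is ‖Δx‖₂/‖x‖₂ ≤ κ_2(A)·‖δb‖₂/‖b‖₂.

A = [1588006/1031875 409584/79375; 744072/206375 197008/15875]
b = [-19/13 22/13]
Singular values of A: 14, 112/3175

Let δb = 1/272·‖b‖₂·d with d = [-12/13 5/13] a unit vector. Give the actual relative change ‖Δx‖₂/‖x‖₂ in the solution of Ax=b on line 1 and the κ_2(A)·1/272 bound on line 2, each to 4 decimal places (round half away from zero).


σ_max = 14, σ_min = 112/3175
condition number: 14 ÷ (112/3175) = 396.8750
bound on ‖Δx‖/‖x‖: κ·ε = 396.8750·1/272 = 1.4591
solve Ax = b  →  x = [-54.4086 15.9436]
‖b‖ = 2.2361, ‖x‖ = 56.6965
with δb = [-0.0076 0.0032], A·Δx = δb → ‖Δx‖ = 0.2330
dividing the unrounded norms, ‖Δx‖/‖x‖ = 0.0041
realised/bound (from unrounded values) ≈ 0.0028

0.0041
1.4591


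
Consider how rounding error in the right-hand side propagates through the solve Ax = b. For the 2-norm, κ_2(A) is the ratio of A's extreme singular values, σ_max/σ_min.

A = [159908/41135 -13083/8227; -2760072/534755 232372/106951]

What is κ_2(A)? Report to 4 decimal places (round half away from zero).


AᵀA = [477576940624/11438516401 -198984871260/11438516401; -198984871260/11438516401 82923612625/11438516401]; tr = 3316571321/67683529, det = 3841600/67683529
eigenvalues of AᵀA: λ = (tr ± √(tr²−4·det))/2 = 49, 78400/67683529
σ_max=√49=7, σ_min=√(78400/67683529)=(280/8227) → κ = 205.6750

205.6750


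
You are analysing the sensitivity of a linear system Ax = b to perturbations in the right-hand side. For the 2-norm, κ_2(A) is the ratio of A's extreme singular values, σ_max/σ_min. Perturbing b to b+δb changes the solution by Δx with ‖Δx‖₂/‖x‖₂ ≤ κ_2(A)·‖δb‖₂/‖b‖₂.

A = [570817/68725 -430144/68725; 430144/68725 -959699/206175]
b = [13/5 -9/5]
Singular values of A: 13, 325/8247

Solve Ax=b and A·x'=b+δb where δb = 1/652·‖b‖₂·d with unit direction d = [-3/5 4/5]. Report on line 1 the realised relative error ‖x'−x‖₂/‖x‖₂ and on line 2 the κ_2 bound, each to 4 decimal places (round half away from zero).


σ_max = 13, σ_min = 325/8247
κ_2(A) = 13 / (325/8247) = 329.8800
bound on ‖Δx‖/‖x‖: κ·ε = 329.8800·1/652 = 0.5060
solve Ax = b  →  x = [-45.6142 -60.9471]
‖b‖₂ = 3.1623 and ‖x‖₂ = 76.1262
re-solving with b+δb shifts x by Δx of norm 0.1231
dividing the unrounded norms, ‖Δx‖/‖x‖ = 0.0016
tightness: 0.0016 against a bound of 0.5060 (unrounded ratio ≈ 0.0032)

0.0016
0.5060


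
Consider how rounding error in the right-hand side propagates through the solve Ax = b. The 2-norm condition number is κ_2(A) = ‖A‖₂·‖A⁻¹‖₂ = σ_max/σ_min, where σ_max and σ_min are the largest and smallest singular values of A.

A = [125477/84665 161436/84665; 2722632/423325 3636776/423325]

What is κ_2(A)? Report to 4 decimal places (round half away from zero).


form AᵀA = [4643864929/106605625 6191561772/106605625; 6191561772/106605625 8255609296/106605625] with trace 515978969/4264225 and determinant 937024/4264225
λ_max, λ_min = (515978969/4264225 ± √266218313725637361/18183614850625)/2 = 121, 7744/4264225
so κ_2 = √(121 / (7744/4264225)) = 258.1250

258.1250


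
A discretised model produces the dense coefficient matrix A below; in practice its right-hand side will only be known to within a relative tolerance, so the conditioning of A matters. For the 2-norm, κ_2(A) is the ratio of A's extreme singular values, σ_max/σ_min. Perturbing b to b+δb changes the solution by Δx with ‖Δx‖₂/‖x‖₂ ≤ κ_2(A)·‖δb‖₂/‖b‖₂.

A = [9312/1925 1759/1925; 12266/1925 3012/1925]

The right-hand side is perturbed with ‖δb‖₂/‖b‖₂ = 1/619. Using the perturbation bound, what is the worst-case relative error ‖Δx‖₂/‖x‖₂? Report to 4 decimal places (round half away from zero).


0.0622

form AᵀA = [9486724/148225 85320/5929; 85320/5929 486649/148225] with trace 9973373/148225 and determinant 11303044/3705625
solving λ² − 9973373/148225·λ + 11303044/3705625 = 0 gives λ = 1681/25, 6724/148225
σ_max=√(1681/25)=(41/5), σ_min=√(6724/148225)=(82/385) → κ = 38.5000
κ_2(A)·‖δb‖/‖b‖ = 0.0622


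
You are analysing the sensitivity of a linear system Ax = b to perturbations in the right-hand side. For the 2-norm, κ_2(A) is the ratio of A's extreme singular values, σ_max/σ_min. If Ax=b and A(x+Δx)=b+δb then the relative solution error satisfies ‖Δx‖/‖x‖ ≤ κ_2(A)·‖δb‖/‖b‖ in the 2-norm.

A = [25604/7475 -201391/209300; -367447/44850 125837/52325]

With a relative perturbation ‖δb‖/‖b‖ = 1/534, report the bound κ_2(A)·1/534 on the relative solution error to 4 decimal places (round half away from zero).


M = AᵀA = [187713173/2380500 -63873433/2777250; -63873433/2777250 347831413/51842000]. tr(M)=319378117/3732624, det(M)=1874161/14930496
eigenvalues of AᵀA: λ = (tr ± √(tr²−4·det))/2 = 1369/16, 1369/933156
κ = σ_max/σ_min = (37/4)/(37/966) = 241.5000
bound on ‖Δx‖/‖x‖: κ·ε = 241.5000·1/534 = 0.4522

0.4522


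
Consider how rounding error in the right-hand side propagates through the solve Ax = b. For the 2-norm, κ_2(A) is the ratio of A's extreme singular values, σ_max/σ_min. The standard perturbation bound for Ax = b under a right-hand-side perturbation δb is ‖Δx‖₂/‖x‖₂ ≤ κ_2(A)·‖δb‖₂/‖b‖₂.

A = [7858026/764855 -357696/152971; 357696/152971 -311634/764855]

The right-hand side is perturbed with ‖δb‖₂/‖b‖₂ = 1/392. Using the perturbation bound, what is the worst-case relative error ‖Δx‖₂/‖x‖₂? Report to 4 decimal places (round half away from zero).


0.2321

form AᵀA = [38636069796/348009025 -347680512/13920361; -347680512/13920361 1960604676/348009025] with trace 24150312/207025 and determinant 8503056/5175625
solving λ² − 24150312/207025·λ + 8503056/5175625 = 0 gives λ = 2916/25, 2916/207025
σ_max=√(2916/25)=(54/5), σ_min=√(2916/207025)=(54/455) → κ = 91.0000
perturbation bound = 91.0000·1/392 = 0.2321


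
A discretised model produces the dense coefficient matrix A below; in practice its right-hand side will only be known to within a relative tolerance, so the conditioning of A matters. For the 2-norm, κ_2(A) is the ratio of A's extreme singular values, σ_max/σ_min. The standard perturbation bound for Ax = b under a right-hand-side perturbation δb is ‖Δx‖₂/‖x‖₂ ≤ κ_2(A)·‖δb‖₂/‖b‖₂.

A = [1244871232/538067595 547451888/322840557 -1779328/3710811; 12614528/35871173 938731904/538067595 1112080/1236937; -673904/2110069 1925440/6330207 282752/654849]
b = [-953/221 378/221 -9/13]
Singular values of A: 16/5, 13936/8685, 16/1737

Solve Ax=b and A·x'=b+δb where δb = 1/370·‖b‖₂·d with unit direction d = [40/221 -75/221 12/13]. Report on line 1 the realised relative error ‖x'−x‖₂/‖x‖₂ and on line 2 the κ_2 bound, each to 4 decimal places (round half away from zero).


from the listed singular values, σ₁ = 16/5, σ_n = 16/1737
κ = σ_max/σ_min = (16/5)/(16/1737) = 347.4000
κ_2(A)·‖δb‖/‖b‖ = 0.9389
solve Ax = b  →  x = [-110.0603 103.5247 -155.9391]
2-norm of b is 4.6904; of x, 217.1351
re-solving with b+δb shifts x by Δx of norm 1.3762
relative error = 0.0063
so the bound overstates the realised error by a factor of ≈ 148.1387 (computed from the unrounded values)

0.0063
0.9389


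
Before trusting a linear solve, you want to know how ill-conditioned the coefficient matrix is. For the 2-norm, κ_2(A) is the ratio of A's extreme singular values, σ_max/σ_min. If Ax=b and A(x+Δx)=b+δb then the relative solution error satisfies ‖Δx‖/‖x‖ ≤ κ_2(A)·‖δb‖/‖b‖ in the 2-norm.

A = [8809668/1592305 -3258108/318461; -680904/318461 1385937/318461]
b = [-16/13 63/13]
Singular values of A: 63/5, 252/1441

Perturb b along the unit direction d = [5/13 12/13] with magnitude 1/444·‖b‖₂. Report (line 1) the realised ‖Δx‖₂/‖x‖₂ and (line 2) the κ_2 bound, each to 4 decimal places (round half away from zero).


0.0028
0.1623

σ_max = 63/5, σ_min = 252/1441
κ = σ_max/σ_min = (63/5)/(252/1441) = 72.0500
perturbation bound = 72.0500·1/444 = 0.1623
solve Ax = b  →  x = [20.0700 10.9739]
‖b‖₂ = 5.0000 and ‖x‖₂ = 22.8743
re-solving with b+δb shifts x by Δx of norm 0.0644
relative error = 0.0028
so the bound overstates the realised error by a factor of ≈ 57.6431 (computed from the unrounded values)


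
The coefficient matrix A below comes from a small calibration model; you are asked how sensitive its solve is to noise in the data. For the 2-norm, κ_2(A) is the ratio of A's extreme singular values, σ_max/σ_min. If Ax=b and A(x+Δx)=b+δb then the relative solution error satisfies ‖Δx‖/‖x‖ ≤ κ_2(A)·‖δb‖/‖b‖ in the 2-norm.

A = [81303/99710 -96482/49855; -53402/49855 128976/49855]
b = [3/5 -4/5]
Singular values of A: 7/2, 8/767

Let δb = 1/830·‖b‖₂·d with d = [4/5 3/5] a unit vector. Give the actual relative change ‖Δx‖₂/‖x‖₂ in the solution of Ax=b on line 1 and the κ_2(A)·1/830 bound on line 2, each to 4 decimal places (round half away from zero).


σ_max = 7/2, σ_min = 8/767
κ = σ_max/σ_min = (7/2)/(8/767) = 335.5625
κ_2(A)·‖δb‖/‖b‖ = 0.4043
solve Ax = b  →  x = [0.1099 -0.2637]
‖b‖ = 1.0000, ‖x‖ = 0.2857
Δx = A⁻¹·δb where δb = 1/830·1.0000·d; ‖Δx‖ = 0.1155
relative error = 0.4043
realised/bound = 1 exactly: the bound is attained for this b and d

0.4043
0.4043


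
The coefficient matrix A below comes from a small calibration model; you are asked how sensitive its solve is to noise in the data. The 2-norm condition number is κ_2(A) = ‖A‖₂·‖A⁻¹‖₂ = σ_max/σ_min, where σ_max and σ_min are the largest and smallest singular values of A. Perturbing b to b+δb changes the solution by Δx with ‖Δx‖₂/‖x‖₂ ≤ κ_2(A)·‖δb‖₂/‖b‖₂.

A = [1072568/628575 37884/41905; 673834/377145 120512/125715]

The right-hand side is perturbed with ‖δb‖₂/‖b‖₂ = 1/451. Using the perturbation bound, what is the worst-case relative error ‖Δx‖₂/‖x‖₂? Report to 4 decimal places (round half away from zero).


form AᵀA = [25808472676/4228250625 917626528/281883375; 917626528/281883375 32627728/18792225] with trace 114704884/14630625 and determinant 153664/365765625
char-poly roots: 196/25 and 784/14630625
σ_max=√(196/25)=(14/5), σ_min=√(784/14630625)=(28/3825) → κ = 382.5000
κ_2(A)·‖δb‖/‖b‖ = 0.8481

0.8481


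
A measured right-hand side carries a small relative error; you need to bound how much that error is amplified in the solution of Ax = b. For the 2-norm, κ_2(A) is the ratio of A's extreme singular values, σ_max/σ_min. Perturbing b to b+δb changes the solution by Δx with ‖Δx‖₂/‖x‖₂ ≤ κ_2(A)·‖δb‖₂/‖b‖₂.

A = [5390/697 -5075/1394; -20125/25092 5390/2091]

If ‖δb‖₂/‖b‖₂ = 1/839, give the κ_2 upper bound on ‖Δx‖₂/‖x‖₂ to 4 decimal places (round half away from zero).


0.0054

form AᵀA = [22639225/374544 -471625/15606; -471625/15606 207025/10404] with trace 104125/1296 and determinant 1500625/5184
λ_max, λ_min = (104125/1296 ± √8897205625/1679616)/2 = 1225/16, 1225/324
κ_2(A) = √(λ_max/λ_min) = √((1225/16) / (1225/324)) = 4.5000
κ_2(A)·‖δb‖/‖b‖ = 0.0054


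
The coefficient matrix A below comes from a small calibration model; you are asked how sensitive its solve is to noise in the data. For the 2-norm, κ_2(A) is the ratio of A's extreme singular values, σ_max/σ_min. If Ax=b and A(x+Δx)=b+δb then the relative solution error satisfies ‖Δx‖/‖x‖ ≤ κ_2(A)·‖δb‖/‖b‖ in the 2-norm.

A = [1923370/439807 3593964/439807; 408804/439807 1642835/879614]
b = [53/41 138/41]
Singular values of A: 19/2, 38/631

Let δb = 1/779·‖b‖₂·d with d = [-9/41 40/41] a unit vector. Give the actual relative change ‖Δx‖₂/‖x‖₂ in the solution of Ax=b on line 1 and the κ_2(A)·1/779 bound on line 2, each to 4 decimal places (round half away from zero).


largest singular value 19/2, smallest 38/631
κ_2(A) = (19/2) / (38/631) = 157.7500
bound on ‖Δx‖/‖x‖: κ·ε = 157.7500·1/779 = 0.2025
solve Ax = b  →  x = [-43.8560 23.6285]
‖b‖₂ = 3.6056 and ‖x‖₂ = 49.8162
δb = ε·‖b‖·d = [-0.0010 0.0045]; solving A·Δx = δb gives ‖Δx‖ = 0.0769
relative error = 0.0015
so the bound overstates the realised error by a factor of ≈ 131.2571 (computed from the unrounded values)

0.0015
0.2025


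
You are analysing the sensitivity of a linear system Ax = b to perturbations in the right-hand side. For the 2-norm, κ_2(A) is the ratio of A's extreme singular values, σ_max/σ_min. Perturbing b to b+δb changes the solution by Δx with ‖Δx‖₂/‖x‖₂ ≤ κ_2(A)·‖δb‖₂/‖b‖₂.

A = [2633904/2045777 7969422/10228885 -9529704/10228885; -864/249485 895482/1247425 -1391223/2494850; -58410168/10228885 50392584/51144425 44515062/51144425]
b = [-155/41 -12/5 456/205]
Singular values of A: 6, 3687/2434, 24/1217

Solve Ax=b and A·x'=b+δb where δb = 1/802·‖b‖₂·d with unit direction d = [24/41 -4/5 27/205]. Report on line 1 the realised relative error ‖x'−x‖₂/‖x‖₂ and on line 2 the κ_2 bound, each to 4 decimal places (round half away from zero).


σ_max = 6, σ_min = 24/1217
κ = σ_max/σ_min = 6/(24/1217) = 304.2500
worst-case relative error ≤ 304.2500 × 1/802 = 0.3794
solve Ax = b  →  x = [-0.4878 -2.0466 1.6722]
‖b‖₂ = 5.0000 and ‖x‖₂ = 2.6875
re-solving with b+δb shifts x by Δx of norm 0.3161
relative error = 0.1176
realised/bound (from unrounded values) ≈ 0.3101

0.1176
0.3794


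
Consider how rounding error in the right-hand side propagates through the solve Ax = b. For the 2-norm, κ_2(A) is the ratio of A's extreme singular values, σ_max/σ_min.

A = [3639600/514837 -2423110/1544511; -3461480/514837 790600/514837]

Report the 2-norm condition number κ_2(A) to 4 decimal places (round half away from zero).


form AᵀA = [29998254400/315169009 -6749540000/315169009; -6749540000/315169009 13670508100/2836521081] with trace 168741700/1687401 and determinant 160000/1687401
solving λ² − 168741700/1687401·λ + 160000/1687401 = 0 gives λ = 100, 1600/1687401
κ = σ_max/σ_min = 10/(40/1299) = 324.7500

324.7500


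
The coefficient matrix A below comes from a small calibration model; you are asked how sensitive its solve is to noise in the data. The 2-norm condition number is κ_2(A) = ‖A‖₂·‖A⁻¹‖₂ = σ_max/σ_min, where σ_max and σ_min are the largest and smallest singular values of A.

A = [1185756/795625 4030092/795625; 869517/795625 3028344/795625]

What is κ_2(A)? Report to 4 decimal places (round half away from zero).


318.2500

AᵀA = [86483084193/25320765625 296476094376/25320765625; 296476094376/25320765625 1016500356432/25320765625]; tr = 352954701/8102645, det = 18974736/1012830625
eigenvalues of AᵀA: λ = (tr ± √(tr²−4·det))/2 = 1089/25, 17424/40513225
σ_max=√(1089/25)=(33/5), σ_min=√(17424/40513225)=(132/6365) → κ = 318.2500


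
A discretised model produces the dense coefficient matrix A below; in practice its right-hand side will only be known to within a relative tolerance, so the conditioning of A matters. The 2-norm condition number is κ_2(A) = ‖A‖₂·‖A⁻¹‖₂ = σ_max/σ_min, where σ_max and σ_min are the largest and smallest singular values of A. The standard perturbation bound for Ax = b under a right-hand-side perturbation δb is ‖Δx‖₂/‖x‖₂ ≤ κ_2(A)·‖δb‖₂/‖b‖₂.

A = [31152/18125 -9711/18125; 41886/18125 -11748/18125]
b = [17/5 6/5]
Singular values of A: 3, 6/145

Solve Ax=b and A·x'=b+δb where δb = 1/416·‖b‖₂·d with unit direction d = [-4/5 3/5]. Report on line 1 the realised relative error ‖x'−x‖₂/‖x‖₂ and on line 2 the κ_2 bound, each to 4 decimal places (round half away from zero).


0.0043
0.1743

σ_max = 3, σ_min = 6/145
κ_2(A) = 3 / (6/145) = 72.5000
κ_2(A)·‖δb‖/‖b‖ = 0.1743
solve Ax = b  →  x = [-12.5733 -46.6800]
‖b‖₂ = 3.6056 and ‖x‖₂ = 48.3437
Δx = A⁻¹·δb where δb = 1/416·3.6056·d; ‖Δx‖ = 0.2095
relative error = 0.0043
tightness: 0.0043 against a bound of 0.1743 (unrounded ratio ≈ 0.0249)


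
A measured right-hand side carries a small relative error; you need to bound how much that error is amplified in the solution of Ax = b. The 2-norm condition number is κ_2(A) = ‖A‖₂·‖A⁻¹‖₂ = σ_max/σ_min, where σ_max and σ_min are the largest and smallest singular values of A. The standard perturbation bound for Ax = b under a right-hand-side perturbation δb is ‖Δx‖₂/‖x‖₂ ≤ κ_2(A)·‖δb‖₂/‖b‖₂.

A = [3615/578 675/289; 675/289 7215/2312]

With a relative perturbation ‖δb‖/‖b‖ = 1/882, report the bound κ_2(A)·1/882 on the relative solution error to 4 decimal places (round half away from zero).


M = AᵀA = [51525/1156 50625/2312; 50625/2312 281025/18496]. tr(M)=3825/64, det(M)=50625/256
eigenvalues of AᵀA: λ = (tr ± √(tr²−4·det))/2 = 225/4, 225/64
σ_max=√(225/4)=(15/2), σ_min=√(225/64)=(15/8) → κ = 4.0000
worst-case relative error ≤ 4.0000 × 1/882 = 0.0045

0.0045


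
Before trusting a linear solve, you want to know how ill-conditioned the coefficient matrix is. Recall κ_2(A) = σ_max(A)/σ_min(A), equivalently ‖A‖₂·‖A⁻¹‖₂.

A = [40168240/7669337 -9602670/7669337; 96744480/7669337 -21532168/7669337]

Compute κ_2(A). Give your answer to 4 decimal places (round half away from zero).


form AᵀA = [1583631392000/8488776161 -356305491360/8488776161; -356305491360/8488776161 80220165956/8488776161] with trace 40581745316/207043321 and determinant 245862400/207043321
λ_max, λ_min = (40581745316/207043321 ± √1646674436221467818256/42866936770709041)/2 = 196, 1254400/207043321
κ = σ_max/σ_min = 14/(1120/14389) = 179.8625

179.8625


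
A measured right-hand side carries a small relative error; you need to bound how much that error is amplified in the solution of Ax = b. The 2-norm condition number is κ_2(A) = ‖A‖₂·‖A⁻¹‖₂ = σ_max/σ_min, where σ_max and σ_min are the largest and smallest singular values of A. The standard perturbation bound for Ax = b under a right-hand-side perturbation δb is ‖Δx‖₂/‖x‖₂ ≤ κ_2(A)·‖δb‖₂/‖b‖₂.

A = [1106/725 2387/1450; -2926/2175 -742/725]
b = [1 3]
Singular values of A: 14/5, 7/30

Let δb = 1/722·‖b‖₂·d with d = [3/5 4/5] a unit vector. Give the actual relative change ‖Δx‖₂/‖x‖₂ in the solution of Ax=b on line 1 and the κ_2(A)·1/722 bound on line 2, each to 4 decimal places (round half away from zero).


largest singular value 14/5, smallest 7/30
condition number: (14/5) ÷ (7/30) = 12.0000
κ_2(A)·‖δb‖/‖b‖ = 0.0166
solve Ax = b  →  x = [-9.1256 9.0640]
2-norm of b is 3.1623; of x, 12.8621
re-solving with b+δb shifts x by Δx of norm 0.0188
relative error = 0.0015
realised/bound (from unrounded values) ≈ 0.0878

0.0015
0.0166


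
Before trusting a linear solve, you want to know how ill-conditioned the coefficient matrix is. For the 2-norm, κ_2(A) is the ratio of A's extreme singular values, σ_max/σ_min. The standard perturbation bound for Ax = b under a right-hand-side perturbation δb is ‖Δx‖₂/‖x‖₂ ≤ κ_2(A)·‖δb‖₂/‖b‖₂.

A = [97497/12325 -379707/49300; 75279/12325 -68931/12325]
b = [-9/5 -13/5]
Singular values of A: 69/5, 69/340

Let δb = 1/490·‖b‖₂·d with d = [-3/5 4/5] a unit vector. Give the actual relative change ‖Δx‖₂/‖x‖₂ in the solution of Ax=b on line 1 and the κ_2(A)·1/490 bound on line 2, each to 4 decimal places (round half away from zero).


σ_max = 69/5, σ_min = 69/340
κ_2(A) = (69/5) / (69/340) = 68.0000
perturbation bound = 68.0000·1/490 = 0.1388
solve Ax = b  →  x = [-3.5557 -3.4183]
‖b‖ = 3.1623, ‖x‖ = 4.9323
with δb = [-0.0039 0.0052], A·Δx = δb → ‖Δx‖ = 0.0318
dividing the unrounded norms, ‖Δx‖/‖x‖ = 0.0064
tightness: 0.0064 against a bound of 0.1388 (unrounded ratio ≈ 0.0465)

0.0064
0.1388


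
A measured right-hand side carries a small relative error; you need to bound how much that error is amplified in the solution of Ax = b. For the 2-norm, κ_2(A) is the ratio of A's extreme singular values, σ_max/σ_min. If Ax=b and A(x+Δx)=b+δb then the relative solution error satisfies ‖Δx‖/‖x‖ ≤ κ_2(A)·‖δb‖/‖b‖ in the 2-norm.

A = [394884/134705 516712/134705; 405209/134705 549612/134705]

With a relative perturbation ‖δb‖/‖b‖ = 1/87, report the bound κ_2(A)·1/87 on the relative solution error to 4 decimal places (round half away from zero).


M = AᵀA = [380651257/21576025 507430476/21576025; 507430476/21576025 676652368/21576025]. tr(M)=42292145/863041, det(M)=153664/863041
eigenvalues of AᵀA: λ = (tr ± √(tr²−4·det))/2 = 49, 3136/863041
so κ_2 = √(49 / (3136/863041)) = 116.1250
κ_2(A)·‖δb‖/‖b‖ = 1.3348

1.3348


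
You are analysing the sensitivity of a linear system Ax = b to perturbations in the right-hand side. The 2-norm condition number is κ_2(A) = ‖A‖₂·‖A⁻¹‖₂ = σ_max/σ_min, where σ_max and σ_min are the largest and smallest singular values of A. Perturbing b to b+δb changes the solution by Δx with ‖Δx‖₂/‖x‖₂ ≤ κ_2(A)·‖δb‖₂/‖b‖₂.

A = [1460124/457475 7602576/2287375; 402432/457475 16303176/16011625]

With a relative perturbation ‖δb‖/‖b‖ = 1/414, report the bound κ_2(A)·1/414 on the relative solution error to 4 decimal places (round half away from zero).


AᵀA = [3670261776/334853401 134825352768/11719869035; 134825352768/11719869035 4956723964224/410195416225]; tr = 11239946064/487747225, det = 2073600/19509889
char-poly roots: 576/25 and 90000/19509889
κ_2(A) = √(λ_max/λ_min) = √((576/25) / (90000/19509889)) = 70.6720
perturbation bound = 70.6720·1/414 = 0.1707

0.1707


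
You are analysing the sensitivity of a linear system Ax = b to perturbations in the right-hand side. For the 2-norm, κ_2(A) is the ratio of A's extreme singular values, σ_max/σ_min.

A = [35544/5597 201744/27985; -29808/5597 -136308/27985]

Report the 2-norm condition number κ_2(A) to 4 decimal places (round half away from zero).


19.3000

M = AᵀA = [74203200/1080221 77474880/1080221; 77474880/1080221 81766224/1080221]. tr(M)=5378256/37249, det(M)=2073600/37249
char-poly roots: 144 and 14400/37249
κ_2(A) = √(λ_max/λ_min) = √(144 / (14400/37249)) = 19.3000


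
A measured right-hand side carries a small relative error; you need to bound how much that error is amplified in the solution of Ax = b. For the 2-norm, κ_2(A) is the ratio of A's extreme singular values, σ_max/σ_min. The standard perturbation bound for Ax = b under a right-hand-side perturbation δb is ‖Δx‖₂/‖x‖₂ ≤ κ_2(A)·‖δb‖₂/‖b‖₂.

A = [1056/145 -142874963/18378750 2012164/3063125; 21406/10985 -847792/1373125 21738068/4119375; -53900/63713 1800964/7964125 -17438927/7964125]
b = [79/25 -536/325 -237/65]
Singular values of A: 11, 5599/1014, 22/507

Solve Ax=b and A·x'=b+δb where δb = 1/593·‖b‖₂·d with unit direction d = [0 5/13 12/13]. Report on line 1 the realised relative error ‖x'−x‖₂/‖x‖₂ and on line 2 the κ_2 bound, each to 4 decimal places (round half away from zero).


0.0021
0.4275

largest singular value 11, smallest 22/507
κ_2(A) = 11 / (22/507) = 253.5000
worst-case relative error ≤ 253.5000 × 1/593 = 0.4275
solve Ax = b  →  x = [66.9404 60.7904 -17.9192]
2-norm of b is 5.0990; of x, 92.1824
re-solving with b+δb shifts x by Δx of norm 0.1982
dividing the unrounded norms, ‖Δx‖/‖x‖ = 0.0021
realised/bound (from unrounded values) ≈ 0.0050


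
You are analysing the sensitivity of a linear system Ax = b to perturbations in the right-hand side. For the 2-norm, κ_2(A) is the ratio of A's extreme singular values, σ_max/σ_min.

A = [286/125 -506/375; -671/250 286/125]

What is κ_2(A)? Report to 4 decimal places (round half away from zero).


12.0000

AᵀA = [31097/2500 -17303/1875; -17303/1875 39688/5625]; tr = 3509/180, det = 14641/5625
char-poly roots: 484/25 and 121/900
κ = σ_max/σ_min = (22/5)/(11/30) = 12.0000


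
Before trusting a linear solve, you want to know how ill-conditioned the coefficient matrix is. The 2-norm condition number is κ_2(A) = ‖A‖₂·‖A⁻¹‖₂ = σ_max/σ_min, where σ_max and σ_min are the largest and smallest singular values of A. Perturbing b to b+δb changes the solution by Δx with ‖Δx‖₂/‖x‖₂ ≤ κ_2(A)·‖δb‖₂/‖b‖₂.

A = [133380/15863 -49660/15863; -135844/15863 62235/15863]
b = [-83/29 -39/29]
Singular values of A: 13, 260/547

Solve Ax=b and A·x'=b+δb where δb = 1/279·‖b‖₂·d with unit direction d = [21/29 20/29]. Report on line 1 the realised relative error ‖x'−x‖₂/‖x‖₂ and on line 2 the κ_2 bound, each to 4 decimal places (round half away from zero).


0.0038
0.0980

σ_max = 13, σ_min = 260/547
condition number: 13 ÷ (260/547) = 27.3500
κ_2(A)·‖δb‖/‖b‖ = 0.0980
solve Ax = b  →  x = [-2.4985 -5.7964]
2-norm of b is 3.1623; of x, 6.3120
re-solving with b+δb shifts x by Δx of norm 0.0238
relative error = 0.0038
tightness: 0.0038 against a bound of 0.0980 (unrounded ratio ≈ 0.0385)


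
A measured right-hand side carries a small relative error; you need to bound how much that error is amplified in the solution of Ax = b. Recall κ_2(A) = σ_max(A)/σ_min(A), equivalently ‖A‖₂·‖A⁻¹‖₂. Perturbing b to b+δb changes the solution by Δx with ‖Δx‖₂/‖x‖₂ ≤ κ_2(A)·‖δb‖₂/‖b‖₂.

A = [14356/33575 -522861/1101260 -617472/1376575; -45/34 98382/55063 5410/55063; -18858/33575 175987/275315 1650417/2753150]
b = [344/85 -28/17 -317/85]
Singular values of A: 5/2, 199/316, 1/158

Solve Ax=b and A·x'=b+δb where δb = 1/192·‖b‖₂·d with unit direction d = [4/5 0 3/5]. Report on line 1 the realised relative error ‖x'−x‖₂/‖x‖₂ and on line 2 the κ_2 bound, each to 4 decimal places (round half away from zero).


largest singular value 5/2, smallest 1/158
κ_2(A) = (5/2) / (1/158) = 395.0000
κ_2(A)·‖δb‖/‖b‖ = 2.0573
solve Ax = b  →  x = [127.3600 92.6333 14.3319]
‖b‖₂ = 5.7446 and ‖x‖₂ = 158.1357
Δx = A⁻¹·δb where δb = 1/192·5.7446·d; ‖Δx‖ = 4.7273
dividing the unrounded norms, ‖Δx‖/‖x‖ = 0.0299
so the bound overstates the realised error by a factor of ≈ 68.8197 (computed from the unrounded values)

0.0299
2.0573


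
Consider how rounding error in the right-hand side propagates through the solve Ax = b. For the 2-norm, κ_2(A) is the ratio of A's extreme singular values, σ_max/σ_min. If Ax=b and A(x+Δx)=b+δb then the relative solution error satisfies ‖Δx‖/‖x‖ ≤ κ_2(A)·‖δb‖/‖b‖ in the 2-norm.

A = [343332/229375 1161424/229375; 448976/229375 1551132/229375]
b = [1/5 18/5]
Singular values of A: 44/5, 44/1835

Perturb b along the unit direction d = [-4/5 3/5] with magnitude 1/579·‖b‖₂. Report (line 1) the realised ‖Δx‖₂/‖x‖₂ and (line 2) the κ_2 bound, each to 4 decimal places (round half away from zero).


largest singular value 44/5, smallest 44/1835
κ_2(A) = (44/5) / (44/1835) = 367.0000
κ_2(A)·‖δb‖/‖b‖ = 0.6339
solve Ax = b  →  x = [-79.9773 23.6818]
‖b‖ = 3.6056, ‖x‖ = 83.4098
δb = ε·‖b‖·d = [-0.0050 0.0037]; solving A·Δx = δb gives ‖Δx‖ = 0.2597
relative error = 0.0031
so the bound overstates the realised error by a factor of ≈ 203.5767 (computed from the unrounded values)

0.0031
0.6339


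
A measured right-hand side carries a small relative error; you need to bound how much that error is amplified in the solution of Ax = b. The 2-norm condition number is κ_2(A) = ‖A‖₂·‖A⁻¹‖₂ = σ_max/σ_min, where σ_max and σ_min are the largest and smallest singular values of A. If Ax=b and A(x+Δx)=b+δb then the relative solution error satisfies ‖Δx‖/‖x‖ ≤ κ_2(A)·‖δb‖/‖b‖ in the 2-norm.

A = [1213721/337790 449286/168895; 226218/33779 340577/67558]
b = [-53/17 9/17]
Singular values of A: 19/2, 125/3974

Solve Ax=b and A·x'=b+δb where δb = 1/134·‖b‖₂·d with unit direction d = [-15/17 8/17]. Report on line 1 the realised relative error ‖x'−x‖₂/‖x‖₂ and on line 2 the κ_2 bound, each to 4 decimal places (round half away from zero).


from the listed singular values, σ₁ = 19/2, σ_n = 125/3974
condition number: (19/2) ÷ (125/3974) = 302.0240
perturbation bound = 302.0240·1/134 = 2.2539
solve Ax = b  →  x = [-57.3098 76.2376]
‖b‖ = 3.1623, ‖x‖ = 95.3761
with δb = [-0.0208 0.0111], A·Δx = δb → ‖Δx‖ = 0.7503
realised ‖Δx‖/‖x‖ = 0.0079
so the bound overstates the realised error by a factor of ≈ 286.5253 (computed from the unrounded values)

0.0079
2.2539


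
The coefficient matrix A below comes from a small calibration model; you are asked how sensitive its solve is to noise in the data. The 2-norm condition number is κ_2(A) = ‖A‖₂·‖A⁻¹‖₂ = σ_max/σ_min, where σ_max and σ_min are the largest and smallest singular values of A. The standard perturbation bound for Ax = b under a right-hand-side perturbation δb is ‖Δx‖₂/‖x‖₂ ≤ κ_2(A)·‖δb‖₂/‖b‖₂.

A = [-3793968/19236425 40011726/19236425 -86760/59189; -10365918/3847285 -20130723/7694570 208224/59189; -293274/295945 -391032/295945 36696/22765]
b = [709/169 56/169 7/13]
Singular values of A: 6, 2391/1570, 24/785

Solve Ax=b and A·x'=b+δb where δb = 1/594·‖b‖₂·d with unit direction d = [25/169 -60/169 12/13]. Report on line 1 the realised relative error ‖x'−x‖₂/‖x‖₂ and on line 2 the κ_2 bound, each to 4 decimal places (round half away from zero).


0.0071
0.3304

largest singular value 6, smallest 24/785
κ = σ_max/σ_min = 6/(24/785) = 196.2500
bound on ‖Δx‖/‖x‖: κ·ε = 196.2500·1/594 = 0.3304
solve Ax = b  →  x = [11.5057 19.7184 23.5704]
‖b‖ = 4.2426, ‖x‖ = 32.8140
re-solving with b+δb shifts x by Δx of norm 0.2336
relative error = 0.0071
realised/bound (from unrounded values) ≈ 0.0215


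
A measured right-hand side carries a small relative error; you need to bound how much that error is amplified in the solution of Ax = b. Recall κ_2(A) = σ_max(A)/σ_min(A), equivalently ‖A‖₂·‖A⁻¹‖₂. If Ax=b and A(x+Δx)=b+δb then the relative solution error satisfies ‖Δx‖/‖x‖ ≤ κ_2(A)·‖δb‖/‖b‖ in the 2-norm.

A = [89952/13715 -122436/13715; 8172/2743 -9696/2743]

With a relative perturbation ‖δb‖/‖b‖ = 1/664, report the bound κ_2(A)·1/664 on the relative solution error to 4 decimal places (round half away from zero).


M = AᵀA = [57756816/1113025 -76889088/1113025; -76889088/1113025 102608784/1113025]. tr(M)=6414624/44521, det(M)=518400/44521
eigenvalues of AᵀA: λ = (tr ± √(tr²−4·det))/2 = 144, 3600/44521
σ_max=√144=12, σ_min=√(3600/44521)=(60/211) → κ = 42.2000
worst-case relative error ≤ 42.2000 × 1/664 = 0.0636

0.0636
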